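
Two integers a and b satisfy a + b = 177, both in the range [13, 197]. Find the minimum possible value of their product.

Since a + b is fixed, pushing one of them to its bound minimizes the product.
At the endpoint a = 13, b = 177 − 13 = 164, so ab = 13 × 164 = 2132.

2132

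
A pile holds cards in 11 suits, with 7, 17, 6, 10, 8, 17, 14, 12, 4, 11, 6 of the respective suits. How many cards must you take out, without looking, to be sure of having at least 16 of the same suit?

109

In the worst case you take as many as possible of each suit without reaching 16: 7 + 15 + 6 + 10 + 8 + 15 + 14 + 12 + 4 + 11 + 6 = 108.
The next one must give 16 of some suit, so 108 + 1 = 109.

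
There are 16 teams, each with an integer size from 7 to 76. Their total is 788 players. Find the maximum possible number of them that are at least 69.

10

If k of the values are ≥ 69, the total is ≥ 69k + 7(16 − k).
Setting 69k + 7(16 − k) ≤ 788 gives 62k ≤ 676, so k ≤ 10.
k = 10 is achieved by 10 values at 69 and 6 at 7, total 732; add 56 to one value (staying below 69) to reach 788.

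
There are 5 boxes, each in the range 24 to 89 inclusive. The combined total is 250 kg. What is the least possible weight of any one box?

24

Minimizing one value means maximizing the remaining 4.
The other 4 can take up 4 × 89 = 356 ≥ 250 − 24, so one box can sit at its floor of 24.
Achievable: one at 24 and the other 4 totalling 226, which fits since 4 × 24 ≤ 226 ≤ 4 × 89.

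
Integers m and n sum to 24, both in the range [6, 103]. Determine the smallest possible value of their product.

For a fixed sum, mn is smallest when m and n are as far apart as possible.
The extreme feasible split is m = 6, n = 18, giving mn = 108.

108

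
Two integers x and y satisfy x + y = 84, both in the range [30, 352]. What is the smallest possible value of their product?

1620

For a fixed sum, xy is smallest when x and y are as far apart as possible.
The extreme feasible split is x = 30, y = 54, giving xy = 1620.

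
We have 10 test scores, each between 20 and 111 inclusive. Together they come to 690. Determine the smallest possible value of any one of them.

20

To make one score as small as possible, make the other 9 as large as possible.
The other 9 can take up 9 × 111 = 999 ≥ 690 − 20, so one score can sit at its floor of 20.
Achievable: one at 20 and the other 9 totalling 670, which fits since 9 × 20 ≤ 670 ≤ 9 × 111.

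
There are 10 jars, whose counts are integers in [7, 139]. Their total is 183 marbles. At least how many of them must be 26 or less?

5

Each value above 26 is at least 27, contributing at least 27 − 7 = 20 above the floor 7.
The sum exceeds the floor total 70 by 113, so at most ⌊113/20⌋ = 5 exceed 26, and at least 5 are ≤ 26.
Exactly 5 works: 5 values at 7 and 5 at 27 total 170; raise one of the low values by 13 (still ≤ 26) to hit 183.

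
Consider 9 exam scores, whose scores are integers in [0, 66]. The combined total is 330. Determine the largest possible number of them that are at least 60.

5

With k values at 60 or above and the rest at least 0, the sum is at least 0 + 60k.
Since the sum is 330, we need 60k ≤ 330, i.e. k ≤ 5.
k = 5 is achieved by 5 values at 60 and 4 at 0, total 300; add 30 to one value (staying below 60) to reach 330.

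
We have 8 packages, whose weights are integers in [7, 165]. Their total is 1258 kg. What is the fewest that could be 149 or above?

Each value short of 149 is at most 148, costing at least 165 − 148 = 17 against the maximum total of 1320.
We can afford to lose at most 1320 − 1258 = 62, so at most ⌊62/17⌋ = 3 fall short, and at least 5 are ≥ 149.
Exactly 5 works: 5 values at 165 and 3 at 148 total 1269; lower one of the high values by 11 (still ≥ 149) to hit 1258.

5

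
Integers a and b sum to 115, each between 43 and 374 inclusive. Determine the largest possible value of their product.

ab = a(115 − a) is maximized when a is as near 115/2 as the bounds allow.
Taking a = 57 and b = 58 (both in [43, 374]) gives ab = 3306.

3306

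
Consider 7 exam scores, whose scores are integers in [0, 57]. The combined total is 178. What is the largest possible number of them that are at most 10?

4

Suppose k of them are at most 10. Those contribute at most 10 each and the rest at most 57 each.
So the total is at most 10k + 57(7 − k) = 399 − 47k. This must still be ≥ 178, so k ≤ 4.
k = 4 is achieved by 4 values at 10 and 3 at 57, total 211; lower one of the 57's by 33 (still > 10) to reach 178.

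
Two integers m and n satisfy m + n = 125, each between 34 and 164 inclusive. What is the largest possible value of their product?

3906

With m + n fixed, mn peaks when the two are closest together.
Taking m = 62 and n = 63 (both in [34, 164]) gives mn = 3906.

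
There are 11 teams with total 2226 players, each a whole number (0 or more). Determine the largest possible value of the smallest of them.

The 11 values sum to 2226, so their minimum is at most ⌊2226/11⌋ = 202.
Equality holds with 7 values of 202 and 4 values of 203.

202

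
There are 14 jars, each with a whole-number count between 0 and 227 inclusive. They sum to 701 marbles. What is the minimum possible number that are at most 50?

1

If only k of them are at most 50, the other 14 − k are at least 51, so the total is at least (14 − k)·51 + k·0.
This is ≤ 701, so (14 − k)·51 + 0k ≤ 701, which gives k ≥ 1.
Exactly 1 works: 1 value at 0 and 13 at 51 total 663; raise one of the low values by 38 (still ≤ 50) to hit 701.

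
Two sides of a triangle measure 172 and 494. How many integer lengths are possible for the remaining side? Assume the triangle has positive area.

343

The triangle inequality gives |172 − 494| < c < 172 + 494, i.e. 322 < c < 666.
So c can be any integer from 323 to 665: 343 values.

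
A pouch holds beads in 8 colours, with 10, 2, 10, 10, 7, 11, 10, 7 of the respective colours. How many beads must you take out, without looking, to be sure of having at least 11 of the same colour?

67

In the worst case you take as many as possible of each colour without reaching 11: 10 + 2 + 10 + 10 + 7 + 10 + 10 + 7 = 66.
The next one must give 11 of some colour, so 66 + 1 = 67.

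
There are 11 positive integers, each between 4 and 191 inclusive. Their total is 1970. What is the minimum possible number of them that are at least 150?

8

Suppose at most 11 − j of them reach 150; then j values are ≤ 149 and the rest ≤ 191.
The total is then ≤ 149·j + 191·(11 − j) = 2101 − 42j. For this to be ≥ 1970 we need j ≤ 3, so at least 11 − 3 = 8 must reach 150.
Exactly 8 works: 8 values at 191 and 3 at 149 total 1975; lower one of the high values by 5 (still ≥ 150) to hit 1970.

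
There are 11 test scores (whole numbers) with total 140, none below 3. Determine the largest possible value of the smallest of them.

The average is 140/11 < 13, so some value is ≤ 12.
Taking 3 copies of 12 and 8 copies of 13 gives exactly 140, so 12 is attained.

12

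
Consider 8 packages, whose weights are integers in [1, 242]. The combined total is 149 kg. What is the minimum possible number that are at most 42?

Let j be the number exceeding 42. Then the total is ≥ 43·j + 1·(8 − j) = 8 + 42j.
So 42j ≤ 141 and j ≤ 3; hence at least 8 − 3 = 5 are ≤ 42.
Exactly 5 works: 5 values at 1 and 3 at 43 total 134; raise one of the low values by 15 (still ≤ 42) to hit 149.

5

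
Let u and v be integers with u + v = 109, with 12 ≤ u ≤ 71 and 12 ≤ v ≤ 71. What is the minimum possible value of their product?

2698

Since u + v is fixed, pushing one of them to its bound minimizes the product.
At the endpoint u = 38, v = 109 − 38 = 71, so uv = 38 × 71 = 2698.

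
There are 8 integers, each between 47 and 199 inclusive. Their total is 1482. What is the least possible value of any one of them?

89

Minimizing one value means maximizing the remaining 7.
The other 7 contribute at most 7 × 199 = 1393, leaving at least 1482 − 1393 = 89.
Since 89 ≥ 47, this is achievable: one at 89 and 7 at 199.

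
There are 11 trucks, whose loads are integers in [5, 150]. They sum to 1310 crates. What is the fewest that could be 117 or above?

1

If only k of them are at least 117, the other 11 − k are at most 116, so the total is at most k·150 + (11 − k)·116.
This must reach 1310, so k·150 + (11 − k)·116 ≥ 1310, giving k ≥ 1.
Exactly 1 works: 1 value at 150 and 10 at 116 total 1310.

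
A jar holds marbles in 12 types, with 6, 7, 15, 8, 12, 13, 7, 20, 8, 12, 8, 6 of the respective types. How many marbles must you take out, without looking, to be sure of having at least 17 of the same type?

119

In the worst case you take as many as possible of each type without reaching 17: 6 + 7 + 15 + 8 + 12 + 13 + 7 + 16 + 8 + 12 + 8 + 6 = 118.
The next one must give 17 of some type, so 118 + 1 = 119.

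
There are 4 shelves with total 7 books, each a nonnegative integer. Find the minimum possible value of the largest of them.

Some value must be at least ⌈7/4⌉ = 2, since 4 × 1 = 4 < 7.
Equality holds with 3 values of 2 and 1 value of 1.

2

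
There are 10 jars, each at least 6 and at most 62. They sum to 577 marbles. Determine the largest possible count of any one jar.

To make one jar as large as possible, make the other 9 as small as possible.
The other 9 contribute at least 9 × 6 = 54, leaving at most 577 − 54 = 523.
But each jar is capped at 62, so the maximum is 62.
Achievable: one at 62 and the other 9 totalling 515, which fits since 9 × 6 ≤ 515 ≤ 9 × 62.

62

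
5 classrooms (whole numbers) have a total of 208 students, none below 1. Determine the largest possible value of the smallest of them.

41

The 5 values sum to 208, so their minimum is at most ⌊208/5⌋ = 41.
Taking 2 copies of 41 and 3 copies of 42 gives exactly 208, so 41 is attained.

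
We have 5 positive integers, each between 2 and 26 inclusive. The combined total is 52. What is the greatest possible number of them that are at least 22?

If k of the values are ≥ 22, the total is ≥ 22k + 2(5 − k).
Setting 22k + 2(5 − k) ≤ 52 gives 20k ≤ 42, so k ≤ 2.
k = 2 is achieved by 2 values at 22 and 3 at 2, total 50; add 2 to one value (staying below 22) to reach 52.

2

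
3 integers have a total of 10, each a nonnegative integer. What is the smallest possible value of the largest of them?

Some value must be at least ⌈10/3⌉ = 4, since 3 × 3 = 9 < 10.
Equality holds with 1 value of 4 and 2 values of 3.

4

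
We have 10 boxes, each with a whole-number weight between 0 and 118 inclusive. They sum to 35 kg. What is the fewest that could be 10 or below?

Each value above 10 is at least 11, contributing at least 11 − 0 = 11 above the floor 0.
The sum exceeds the floor total 0 by 35, so at most ⌊35/11⌋ = 3 exceed 10, and at least 7 are ≤ 10.
Exactly 7 works: 7 values at 0 and 3 at 11 total 33; raise one of the low values by 2 (still ≤ 10) to hit 35.

7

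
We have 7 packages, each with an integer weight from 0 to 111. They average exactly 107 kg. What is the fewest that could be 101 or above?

5

The total is 7 × 107 = 749.
Suppose at most 7 − j of them reach 101; then j values are ≤ 100 and the rest ≤ 111.
The total is then ≤ 100·j + 111·(7 − j) = 777 − 11j. For this to be ≥ 749 we need j ≤ 2, so at least 7 − 2 = 5 must reach 101.
Exactly 5 works: 5 values at 111 and 2 at 100 total 755; lower one of the high values by 6 (still ≥ 101) to hit 749.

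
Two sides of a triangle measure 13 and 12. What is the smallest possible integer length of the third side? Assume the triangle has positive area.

The third side must exceed |13 − 12| = 1.
The smallest integer above 1 is 2.

2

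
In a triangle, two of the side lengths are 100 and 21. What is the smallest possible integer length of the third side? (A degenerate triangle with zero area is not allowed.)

80

The third side must exceed |100 − 21| = 79.
The smallest integer above 79 is 80.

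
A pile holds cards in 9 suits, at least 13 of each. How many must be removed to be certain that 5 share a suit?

37

You could draw 4 of every suit without reaching 5 of any — 36 in all.
One more forces 5 of some suit, so 36 + 1 = 37.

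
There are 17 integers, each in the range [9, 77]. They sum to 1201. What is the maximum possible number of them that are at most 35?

Each value at 35 or below falls at least 77 − 35 = 42 short of the ceiling 77.
The ceiling total is 17 × 77 = 1309, and we need 1201, so at most ⌊(1309 − 1201)/42⌋ = 2 can be that low.
k = 2 is achieved by 2 values at 35 and 15 at 77, total 1225; lower one of the 77's by 24 (still > 35) to reach 1201.

2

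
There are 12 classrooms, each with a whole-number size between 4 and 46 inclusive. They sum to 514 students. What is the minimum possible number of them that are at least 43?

3

Suppose at most 12 − j of them reach 43; then j values are ≤ 42 and the rest ≤ 46.
The total is then ≤ 42·j + 46·(12 − j) = 552 − 4j. For this to be ≥ 514 we need j ≤ 9, so at least 12 − 9 = 3 must reach 43.
Exactly 3 works: 3 values at 46 and 9 at 42 total 516; lower one of the high values by 2 (still ≥ 43) to hit 514.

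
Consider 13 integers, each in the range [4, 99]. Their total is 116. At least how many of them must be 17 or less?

9

Let j be the number exceeding 17. Then the total is ≥ 18·j + 4·(13 − j) = 52 + 14j.
So 14j ≤ 64 and j ≤ 4; hence at least 13 − 4 = 9 are ≤ 17.
Exactly 9 works: 9 values at 4 and 4 at 18 total 108; raise one of the low values by 8 (still ≤ 17) to hit 116.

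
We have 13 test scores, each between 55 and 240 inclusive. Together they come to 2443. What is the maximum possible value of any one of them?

To make one score as large as possible, make the other 12 as small as possible.
The other 12 contribute at least 12 × 55 = 660, leaving at most 2443 − 660 = 1783.
But each score is capped at 240, so the maximum is 240.
Achievable: one at 240 and the other 12 totalling 2203, which fits since 12 × 55 ≤ 2203 ≤ 12 × 240.

240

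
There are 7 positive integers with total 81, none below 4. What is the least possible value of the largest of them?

The 7 values sum to 81, so their maximum is at least ⌈81/7⌉ = 12.
Achievable: 4 of them at 12 and 3 at 11 total 81.

12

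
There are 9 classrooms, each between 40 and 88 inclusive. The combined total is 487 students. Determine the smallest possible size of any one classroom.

40

To make one classroom as small as possible, make the other 8 as large as possible.
The other 8 can take up 8 × 88 = 704 ≥ 487 − 40, so one classroom can sit at its floor of 40.
Achievable: one at 40 and the other 8 totalling 447, which fits since 8 × 40 ≤ 447 ≤ 8 × 88.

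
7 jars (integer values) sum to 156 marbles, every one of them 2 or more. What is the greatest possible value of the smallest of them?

The 7 values sum to 156, so their minimum is at most ⌊156/7⌋ = 22.
Achievable: 5 of them at 22 and 2 at 23 total 156.

22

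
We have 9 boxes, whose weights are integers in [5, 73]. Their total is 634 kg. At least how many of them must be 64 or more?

7

Suppose at most 9 − j of them reach 64; then j values are ≤ 63 and the rest ≤ 73.
The total is then ≤ 63·j + 73·(9 − j) = 657 − 10j. For this to be ≥ 634 we need j ≤ 2, so at least 9 − 2 = 7 must reach 64.
Exactly 7 works: 7 values at 73 and 2 at 63 total 637; lower one of the high values by 3 (still ≥ 64) to hit 634.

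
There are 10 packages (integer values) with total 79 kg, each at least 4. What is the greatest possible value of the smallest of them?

7

The 10 values sum to 79, so their minimum is at most ⌊79/10⌋ = 7.
Equality holds with 1 value of 7 and 9 values of 8.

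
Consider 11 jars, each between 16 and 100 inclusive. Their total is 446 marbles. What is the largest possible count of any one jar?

To make one jar as large as possible, make the other 10 as small as possible.
The other 10 contribute at least 10 × 16 = 160, leaving at most 446 − 160 = 286.
But each jar is capped at 100, so the maximum is 100.
Achievable: one at 100 and the other 10 totalling 346, which fits since 10 × 16 ≤ 346 ≤ 10 × 100.

100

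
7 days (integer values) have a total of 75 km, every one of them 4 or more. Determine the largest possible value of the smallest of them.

10

The 7 values sum to 75, so their minimum is at most ⌊75/7⌋ = 10.
Equality holds with 2 values of 10 and 5 values of 11.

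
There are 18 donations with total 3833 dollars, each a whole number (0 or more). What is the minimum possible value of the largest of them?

213

If every one of the 18 were at most 212, the total would be at most 18 × 212 = 3816 < 3833.
Equality holds with 17 values of 213 and 1 value of 212.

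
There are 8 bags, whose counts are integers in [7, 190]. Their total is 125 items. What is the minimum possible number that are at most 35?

Each value above 35 is at least 36, contributing at least 36 − 7 = 29 above the floor 7.
The sum exceeds the floor total 56 by 69, so at most ⌊69/29⌋ = 2 exceed 35, and at least 6 are ≤ 35.
Exactly 6 works: 6 values at 7 and 2 at 36 total 114; raise one of the low values by 11 (still ≤ 35) to hit 125.

6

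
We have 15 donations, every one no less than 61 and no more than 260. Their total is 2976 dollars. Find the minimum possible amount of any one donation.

61

To make one donation as small as possible, make the other 14 as large as possible.
The other 14 can take up 14 × 260 = 3640 ≥ 2976 − 61, so one donation can sit at its floor of 61.
Achievable: one at 61 and the other 14 totalling 2915, which fits since 14 × 61 ≤ 2915 ≤ 14 × 260.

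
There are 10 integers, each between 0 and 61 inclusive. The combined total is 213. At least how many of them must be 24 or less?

If only k of them are at most 24, the other 10 − k are at least 25, so the total is at least (10 − k)·25 + k·0.
This is ≤ 213, so (10 − k)·25 + 0k ≤ 213, which gives k ≥ 2.
Exactly 2 works: 2 values at 0 and 8 at 25 total 200; raise one of the low values by 13 (still ≤ 24) to hit 213.

2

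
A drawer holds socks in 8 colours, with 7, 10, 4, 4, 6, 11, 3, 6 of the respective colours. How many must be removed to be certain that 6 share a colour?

In the worst case you take as many as possible of each colour without reaching 6: 5 + 5 + 4 + 4 + 5 + 5 + 3 + 5 = 36.
The next one must give 6 of some colour, so 36 + 1 = 37.

37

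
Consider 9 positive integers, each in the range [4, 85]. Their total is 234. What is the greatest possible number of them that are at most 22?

8

Each value at 22 or below falls at least 85 − 22 = 63 short of the ceiling 85.
The ceiling total is 9 × 85 = 765, and we need 234, so at most ⌊(765 − 234)/63⌋ = 8 can be that low.
k = 8 is achieved by 8 values at 22 and 1 at 85, total 261; lower one of the 85's by 27 (still > 22) to reach 234.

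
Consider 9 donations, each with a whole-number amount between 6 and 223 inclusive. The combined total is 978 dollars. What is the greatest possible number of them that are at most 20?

Each value at 20 or below falls at least 223 − 20 = 203 short of the ceiling 223.
The ceiling total is 9 × 223 = 2007, and we need 978, so at most ⌊(2007 − 978)/203⌋ = 5 can be that low.
k = 5 is achieved by 5 values at 20 and 4 at 223, total 992; lower one of the 223's by 14 (still > 20) to reach 978.

5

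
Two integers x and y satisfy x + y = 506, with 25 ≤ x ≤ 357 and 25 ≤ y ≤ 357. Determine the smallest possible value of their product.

53193

Since x + y is fixed, pushing one of them to its bound minimizes the product.
At the endpoint x = 149, y = 506 − 149 = 357, so xy = 149 × 357 = 53193.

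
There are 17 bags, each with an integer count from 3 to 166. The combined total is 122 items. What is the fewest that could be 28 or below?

If only k of them are at most 28, the other 17 − k are at least 29, so the total is at least (17 − k)·29 + k·3.
This is ≤ 122, so (17 − k)·29 + 3k ≤ 122, which gives k ≥ 15.
Exactly 15 works: 15 values at 3 and 2 at 29 total 103; raise one of the low values by 19 (still ≤ 28) to hit 122.

15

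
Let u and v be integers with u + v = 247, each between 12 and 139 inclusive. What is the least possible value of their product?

15012

uv = u(247 − u) is concave in u, so over [108, 139] it is minimized at an endpoint.
The extreme feasible split is u = 108, v = 139, giving uv = 15012.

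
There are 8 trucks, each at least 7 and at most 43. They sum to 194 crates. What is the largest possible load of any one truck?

43

Maximizing one value means minimizing the remaining 7.
The other 7 contribute at least 7 × 7 = 49, leaving at most 194 − 49 = 145.
But each truck is capped at 43, so the maximum is 43.
Achievable: one at 43 and the other 7 totalling 151, which fits since 7 × 7 ≤ 151 ≤ 7 × 43.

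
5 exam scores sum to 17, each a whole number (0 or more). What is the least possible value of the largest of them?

4

The 5 values sum to 17, so their maximum is at least ⌈17/5⌉ = 4.
Achievable: 2 of them at 4 and 3 at 3 total 17.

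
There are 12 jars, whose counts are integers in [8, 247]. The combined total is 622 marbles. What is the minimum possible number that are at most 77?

Let j be the number exceeding 77. Then the total is ≥ 78·j + 8·(12 − j) = 96 + 70j.
So 70j ≤ 526 and j ≤ 7; hence at least 12 − 7 = 5 are ≤ 77.
Exactly 5 works: 5 values at 8 and 7 at 78 total 586; raise one of the low values by 36 (still ≤ 77) to hit 622.

5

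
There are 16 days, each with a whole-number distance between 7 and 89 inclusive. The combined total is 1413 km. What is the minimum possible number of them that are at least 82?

15

Each value short of 82 is at most 81, costing at least 89 − 81 = 8 against the maximum total of 1424.
We can afford to lose at most 1424 − 1413 = 11, so at most ⌊11/8⌋ = 1 fall short, and at least 15 are ≥ 82.
Exactly 15 works: 15 values at 89 and 1 at 81 total 1416; lower one of the high values by 3 (still ≥ 82) to hit 1413.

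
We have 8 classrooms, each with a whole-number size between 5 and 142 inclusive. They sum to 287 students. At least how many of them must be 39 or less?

Each value above 39 is at least 40, contributing at least 40 − 5 = 35 above the floor 5.
The sum exceeds the floor total 40 by 247, so at most ⌊247/35⌋ = 7 exceed 39, and at least 1 are ≤ 39.
Exactly 1 works: 1 value at 5 and 7 at 40 total 285; raise one of the low values by 2 (still ≤ 39) to hit 287.

1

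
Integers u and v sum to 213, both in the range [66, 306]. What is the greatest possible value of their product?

11342

uv = u(213 − u) is maximized when u is as near 213/2 as the bounds allow.
Taking u = 106 and v = 107 (both in [66, 306]) gives uv = 11342.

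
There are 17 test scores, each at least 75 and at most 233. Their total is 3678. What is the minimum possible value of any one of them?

Minimizing one value means maximizing the remaining 16.
The other 16 can take up 16 × 233 = 3728 ≥ 3678 − 75, so one score can sit at its floor of 75.
Achievable: one at 75 and the other 16 totalling 3603, which fits since 16 × 75 ≤ 3603 ≤ 16 × 233.

75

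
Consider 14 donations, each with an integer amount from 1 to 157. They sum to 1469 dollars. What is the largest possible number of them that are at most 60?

Suppose k of them are at most 60. Those contribute at most 60 each and the rest at most 157 each.
So the total is at most 60k + 157(14 − k) = 2198 − 97k. This must still be ≥ 1469, so k ≤ 7.
k = 7 is achieved by 7 values at 60 and 7 at 157, total 1519; lower one of the 157's by 50 (still > 60) to reach 1469.

7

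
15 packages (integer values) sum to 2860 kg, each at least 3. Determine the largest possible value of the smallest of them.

190

The average is 2860/15 < 191, so some value is ≤ 190.
Achievable: 5 of them at 190 and 10 at 191 total 2860.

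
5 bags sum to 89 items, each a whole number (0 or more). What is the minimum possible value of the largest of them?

The average is 89/5 > 17, so not all 5 can be 17 or less; the largest is ≥ 18.
Achievable: 4 of them at 18 and 1 at 17 total 89.

18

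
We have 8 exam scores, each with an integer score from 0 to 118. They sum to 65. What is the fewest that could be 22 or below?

6

If only k of them are at most 22, the other 8 − k are at least 23, so the total is at least (8 − k)·23 + k·0.
This is ≤ 65, so (8 − k)·23 + 0k ≤ 65, which gives k ≥ 6.
Exactly 6 works: 6 values at 0 and 2 at 23 total 46; raise one of the low values by 19 (still ≤ 22) to hit 65.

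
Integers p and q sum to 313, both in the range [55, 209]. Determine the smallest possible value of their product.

pq = p(313 − p) is concave in p, so over [104, 209] it is minimized at an endpoint.
The extreme feasible split is p = 104, q = 209, giving pq = 21736.

21736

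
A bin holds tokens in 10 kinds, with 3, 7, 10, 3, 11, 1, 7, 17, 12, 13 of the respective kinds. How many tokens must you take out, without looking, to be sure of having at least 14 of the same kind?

In the worst case you take as many as possible of each kind without reaching 14: 3 + 7 + 10 + 3 + 11 + 1 + 7 + 13 + 12 + 13 = 80.
The next one must give 14 of some kind, so 80 + 1 = 81.

81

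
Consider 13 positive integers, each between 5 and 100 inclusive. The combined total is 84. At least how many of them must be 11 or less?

11

Each value above 11 is at least 12, contributing at least 12 − 5 = 7 above the floor 5.
The sum exceeds the floor total 65 by 19, so at most ⌊19/7⌋ = 2 exceed 11, and at least 11 are ≤ 11.
Exactly 11 works: 11 values at 5 and 2 at 12 total 79; raise one of the low values by 5 (still ≤ 11) to hit 84.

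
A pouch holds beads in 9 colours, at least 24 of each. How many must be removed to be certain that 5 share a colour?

You could draw 4 of every colour without reaching 5 of any — 36 in all.
One more forces 5 of some colour, so 36 + 1 = 37.

37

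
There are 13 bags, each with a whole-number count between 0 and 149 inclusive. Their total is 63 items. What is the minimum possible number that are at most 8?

Let j be the number exceeding 8. Then the total is ≥ 9·j + 0·(13 − j) = 0 + 9j.
So 9j ≤ 63 and j ≤ 7; hence at least 13 − 7 = 6 are ≤ 8.
Exactly 6 works: 6 values at 0 and 7 at 9 total 63.

6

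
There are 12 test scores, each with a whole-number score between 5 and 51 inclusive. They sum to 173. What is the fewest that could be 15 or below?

2

Each value above 15 is at least 16, contributing at least 16 − 5 = 11 above the floor 5.
The sum exceeds the floor total 60 by 113, so at most ⌊113/11⌋ = 10 exceed 15, and at least 2 are ≤ 15.
Exactly 2 works: 2 values at 5 and 10 at 16 total 170; raise one of the low values by 3 (still ≤ 15) to hit 173.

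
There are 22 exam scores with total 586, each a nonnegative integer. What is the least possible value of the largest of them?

27

If every one of the 22 were at most 26, the total would be at most 22 × 26 = 572 < 586.
Achievable: 14 of them at 27 and 8 at 26 total 586.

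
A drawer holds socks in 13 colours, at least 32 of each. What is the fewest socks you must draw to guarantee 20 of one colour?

In the worst case you draw 19 of each of the 13 colours: 13 × 19 = 247.
One more forces 20 of some colour, so 247 + 1 = 248.

248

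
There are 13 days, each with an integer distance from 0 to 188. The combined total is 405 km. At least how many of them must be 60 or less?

Each value above 60 is at least 61, contributing at least 61 − 0 = 61 above the floor 0.
The sum exceeds the floor total 0 by 405, so at most ⌊405/61⌋ = 6 exceed 60, and at least 7 are ≤ 60.
Exactly 7 works: 7 values at 0 and 6 at 61 total 366; raise one of the low values by 39 (still ≤ 60) to hit 405.

7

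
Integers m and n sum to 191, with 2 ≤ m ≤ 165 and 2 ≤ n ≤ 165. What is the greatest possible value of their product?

With m + n fixed, mn peaks when the two are closest together.
Taking m = 95 and n = 96 (both in [2, 165]) gives mn = 9120.

9120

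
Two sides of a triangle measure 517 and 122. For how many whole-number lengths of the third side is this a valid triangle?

243

The triangle inequality gives |517 − 122| < c < 517 + 122, i.e. 395 < c < 639.
So c can be any integer from 396 to 638: 243 values.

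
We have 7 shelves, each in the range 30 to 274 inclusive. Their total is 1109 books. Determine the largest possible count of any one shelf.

To make one shelf as large as possible, make the other 6 as small as possible.
The other 6 contribute at least 6 × 30 = 180, leaving at most 1109 − 180 = 929.
But each shelf is capped at 274, so the maximum is 274.
Achievable: one at 274 and the other 6 totalling 835, which fits since 6 × 30 ≤ 835 ≤ 6 × 274.

274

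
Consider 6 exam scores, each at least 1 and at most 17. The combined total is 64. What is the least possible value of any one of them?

1

Minimizing one value means maximizing the remaining 5.
The other 5 can take up 5 × 17 = 85 ≥ 64 − 1, so one score can sit at its floor of 1.
Achievable: one at 1 and the other 5 totalling 63, which fits since 5 × 1 ≤ 63 ≤ 5 × 17.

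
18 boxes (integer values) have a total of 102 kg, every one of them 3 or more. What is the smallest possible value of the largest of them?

6

Some value must be at least ⌈102/18⌉ = 6, since 18 × 5 = 90 < 102.
Equality holds with 12 values of 6 and 6 values of 5.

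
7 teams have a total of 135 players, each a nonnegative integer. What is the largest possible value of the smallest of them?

19

The 7 values sum to 135, so their minimum is at most ⌊135/7⌋ = 19.
Equality holds with 5 values of 19 and 2 values of 20.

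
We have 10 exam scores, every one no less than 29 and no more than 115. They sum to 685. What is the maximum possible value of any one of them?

To make one score as large as possible, make the other 9 as small as possible.
The other 9 contribute at least 9 × 29 = 261, leaving at most 685 − 261 = 424.
But each score is capped at 115, so the maximum is 115.
Achievable: one at 115 and the other 9 totalling 570, which fits since 9 × 29 ≤ 570 ≤ 9 × 115.

115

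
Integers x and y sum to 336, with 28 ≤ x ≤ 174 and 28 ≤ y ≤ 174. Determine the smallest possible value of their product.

28188

Since x + y is fixed, pushing one of them to its bound minimizes the product.
At the endpoint x = 162, y = 336 − 162 = 174, so xy = 162 × 174 = 28188.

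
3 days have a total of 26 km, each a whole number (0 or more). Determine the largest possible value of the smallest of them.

If every one of the 3 were at least 9, the total would be at least 3 × 9 = 27 > 26.
Achievable: 1 of them at 8 and 2 at 9 total 26.

8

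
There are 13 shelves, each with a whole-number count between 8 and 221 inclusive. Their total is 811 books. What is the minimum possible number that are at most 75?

Let j be the number exceeding 75. Then the total is ≥ 76·j + 8·(13 − j) = 104 + 68j.
So 68j ≤ 707 and j ≤ 10; hence at least 13 − 10 = 3 are ≤ 75.
Exactly 3 works: 3 values at 8 and 10 at 76 total 784; raise one of the low values by 27 (still ≤ 75) to hit 811.

3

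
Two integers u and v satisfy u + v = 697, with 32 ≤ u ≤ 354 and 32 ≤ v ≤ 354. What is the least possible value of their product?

121422

Since u + v is fixed, pushing one of them to its bound minimizes the product.
At the endpoint u = 343, v = 697 − 343 = 354, so uv = 343 × 354 = 121422.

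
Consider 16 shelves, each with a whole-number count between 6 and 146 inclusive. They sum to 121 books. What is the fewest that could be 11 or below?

12

If only k of them are at most 11, the other 16 − k are at least 12, so the total is at least (16 − k)·12 + k·6.
This is ≤ 121, so (16 − k)·12 + 6k ≤ 121, which gives k ≥ 12.
Exactly 12 works: 12 values at 6 and 4 at 12 total 120; raise one of the low values by 1 (still ≤ 11) to hit 121.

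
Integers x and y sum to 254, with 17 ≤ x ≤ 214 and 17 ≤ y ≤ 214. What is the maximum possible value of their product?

xy = x(254 − x) is maximized when x is as near 254/2 as the bounds allow.
Taking x = 127 and y = 127 (both in [17, 214]) gives xy = 16129.

16129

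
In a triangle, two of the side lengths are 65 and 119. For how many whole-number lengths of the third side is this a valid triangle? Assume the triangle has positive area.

129

The triangle inequality gives |65 − 119| < c < 65 + 119, i.e. 54 < c < 184.
So c can be any integer from 55 to 183: 129 values.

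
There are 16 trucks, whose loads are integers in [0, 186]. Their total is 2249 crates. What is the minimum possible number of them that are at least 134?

If only k of them are at least 134, the other 16 − k are at most 133, so the total is at most k·186 + (16 − k)·133.
This must reach 2249, so k·186 + (16 − k)·133 ≥ 2249, giving k ≥ 3.
Exactly 3 works: 3 values at 186 and 13 at 133 total 2287; lower one of the high values by 38 (still ≥ 134) to hit 2249.

3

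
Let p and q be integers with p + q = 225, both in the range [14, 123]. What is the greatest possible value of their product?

For a fixed sum, the product pq is largest when p and q are as close as possible.
Taking p = 112 and q = 113 (both in [14, 123]) gives pq = 12656.

12656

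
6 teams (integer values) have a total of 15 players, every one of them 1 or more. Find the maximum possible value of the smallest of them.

If every one of the 6 were at least 3, the total would be at least 6 × 3 = 18 > 15.
Achievable: 3 of them at 2 and 3 at 3 total 15.

2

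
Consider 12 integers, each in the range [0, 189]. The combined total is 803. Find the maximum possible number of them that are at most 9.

Suppose k of them are at most 9. Those contribute at most 9 each and the rest at most 189 each.
So the total is at most 9k + 189(12 − k) = 2268 − 180k. This must still be ≥ 803, so k ≤ 8.
k = 8 is achieved by 8 values at 9 and 4 at 189, total 828; lower one of the 189's by 25 (still > 9) to reach 803.

8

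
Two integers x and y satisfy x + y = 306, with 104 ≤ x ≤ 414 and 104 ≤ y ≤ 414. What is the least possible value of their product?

21008

Since x + y is fixed, pushing one of them to its bound minimizes the product.
The extreme feasible split is x = 104, y = 202, giving xy = 21008.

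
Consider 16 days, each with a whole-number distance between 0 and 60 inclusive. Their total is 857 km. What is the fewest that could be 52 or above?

5

If only k of them are at least 52, the other 16 − k are at most 51, so the total is at most k·60 + (16 − k)·51.
This must reach 857, so k·60 + (16 − k)·51 ≥ 857, giving k ≥ 5.
Exactly 5 works: 5 values at 60 and 11 at 51 total 861; lower one of the high values by 4 (still ≥ 52) to hit 857.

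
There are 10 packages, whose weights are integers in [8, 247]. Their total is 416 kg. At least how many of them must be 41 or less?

1

If only k of them are at most 41, the other 10 − k are at least 42, so the total is at least (10 − k)·42 + k·8.
This is ≤ 416, so (10 − k)·42 + 8k ≤ 416, which gives k ≥ 1.
Exactly 1 works: 1 value at 8 and 9 at 42 total 386; raise one of the low values by 30 (still ≤ 41) to hit 416.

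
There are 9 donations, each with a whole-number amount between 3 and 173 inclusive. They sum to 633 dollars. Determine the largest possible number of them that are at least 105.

5

With k values at 105 or above and the rest at least 3, the sum is at least 27 + 102k.
Since the sum is 633, we need 102k ≤ 606, i.e. k ≤ 5.
k = 5 is achieved by 5 values at 105 and 4 at 3, total 537; add 96 to one value (staying below 105) to reach 633.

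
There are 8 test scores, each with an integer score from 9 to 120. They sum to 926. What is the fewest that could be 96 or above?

Each value short of 96 is at most 95, costing at least 120 − 95 = 25 against the maximum total of 960.
We can afford to lose at most 960 − 926 = 34, so at most ⌊34/25⌋ = 1 fall short, and at least 7 are ≥ 96.
Exactly 7 works: 7 values at 120 and 1 at 95 total 935; lower one of the high values by 9 (still ≥ 96) to hit 926.

7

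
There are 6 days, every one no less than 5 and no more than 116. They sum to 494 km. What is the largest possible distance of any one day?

116

Maximizing one value means minimizing the remaining 5.
The other 5 contribute at least 5 × 5 = 25, leaving at most 494 − 25 = 469.
But each day is capped at 116, so the maximum is 116.
Achievable: one at 116 and the other 5 totalling 378, which fits since 5 × 5 ≤ 378 ≤ 5 × 116.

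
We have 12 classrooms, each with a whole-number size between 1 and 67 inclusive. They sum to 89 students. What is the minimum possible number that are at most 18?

8

Let j be the number exceeding 18. Then the total is ≥ 19·j + 1·(12 − j) = 12 + 18j.
So 18j ≤ 77 and j ≤ 4; hence at least 12 − 4 = 8 are ≤ 18.
Exactly 8 works: 8 values at 1 and 4 at 19 total 84; raise one of the low values by 5 (still ≤ 18) to hit 89.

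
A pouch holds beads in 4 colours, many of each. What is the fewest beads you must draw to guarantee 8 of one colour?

In the worst case you draw 7 of each of the 4 colours: 4 × 7 = 28.
One more forces 8 of some colour, so 28 + 1 = 29.

29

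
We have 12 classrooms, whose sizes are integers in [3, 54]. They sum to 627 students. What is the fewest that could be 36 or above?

Suppose at most 12 − j of them reach 36; then j values are ≤ 35 and the rest ≤ 54.
The total is then ≤ 35·j + 54·(12 − j) = 648 − 19j. For this to be ≥ 627 we need j ≤ 1, so at least 12 − 1 = 11 must reach 36.
Exactly 11 works: 11 values at 54 and 1 at 35 total 629; lower one of the high values by 2 (still ≥ 36) to hit 627.

11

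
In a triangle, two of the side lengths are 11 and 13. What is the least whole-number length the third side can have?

3

The third side must exceed |11 − 13| = 2.
The smallest integer above 2 is 3.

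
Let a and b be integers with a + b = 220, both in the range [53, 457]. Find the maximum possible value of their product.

With a + b fixed, ab peaks when the two are closest together.
Taking a = 110 and b = 110 (both in [53, 457]) gives ab = 12100.

12100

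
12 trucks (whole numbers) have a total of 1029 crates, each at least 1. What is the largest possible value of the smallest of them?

The average is 1029/12 < 86, so some value is ≤ 85.
Equality holds with 3 values of 85 and 9 values of 86.

85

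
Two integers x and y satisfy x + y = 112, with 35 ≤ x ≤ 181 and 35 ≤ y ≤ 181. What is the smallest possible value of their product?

For a fixed sum, xy is smallest when x and y are as far apart as possible.
At the endpoint x = 35, y = 112 − 35 = 77, so xy = 35 × 77 = 2695.

2695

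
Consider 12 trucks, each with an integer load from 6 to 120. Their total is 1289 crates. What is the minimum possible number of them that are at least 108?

If only k of them are at least 108, the other 12 − k are at most 107, so the total is at most k·120 + (12 − k)·107.
This must reach 1289, so k·120 + (12 − k)·107 ≥ 1289, giving k ≥ 1.
Exactly 1 works: 1 value at 120 and 11 at 107 total 1297; lower one of the high values by 8 (still ≥ 108) to hit 1289.

1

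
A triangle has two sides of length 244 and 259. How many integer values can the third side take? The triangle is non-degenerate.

The triangle inequality gives |244 − 259| < c < 244 + 259, i.e. 15 < c < 503.
So c can be any integer from 16 to 502: 487 values.

487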